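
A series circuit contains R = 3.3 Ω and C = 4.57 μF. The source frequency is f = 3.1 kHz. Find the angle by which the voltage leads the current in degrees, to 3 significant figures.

-73.6°

ω = 2πf = 19480 rad/s
X_C = 1/(ωC) = 11.2 Ω
Z = 3.30 − j11.2 Ω
|Z| = √(3.30² + 11.2²) = 11.7 Ω
∠Z = arctan(-11.2/3.30) = -73.6°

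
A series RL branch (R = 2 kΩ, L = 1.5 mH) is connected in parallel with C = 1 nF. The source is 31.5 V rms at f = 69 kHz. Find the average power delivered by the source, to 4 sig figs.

ω = 2πf = 433500 rad/s
X_L = ωL = 650.3 Ω
X_C = 1/(ωC) = 2307 Ω
Branch 1 (R+jX_L): Z₁ = 2000 + j650.3 Ω, |Z₁| = 2103 Ω
Branch 2 (−jX_C): Z₂ = −j2307 Ω
Parallel: Z = Z₁Z₂/(Z₁+Z₂), |Z| = 1868 Ω, ∠Z = -32.36°
I = V/|Z| = 16.86 mA
P = VI cos φ = 31.5 × 0.01686 × cos(-32.36°) = 448.7 mW

448.7 mW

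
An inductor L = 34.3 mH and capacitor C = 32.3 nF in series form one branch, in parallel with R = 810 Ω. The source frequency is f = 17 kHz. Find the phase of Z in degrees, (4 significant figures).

ω = 2πf = 106800 rad/s
X_L = ωL = 3664 Ω
X_C = 1/(ωC) = 289.8 Ω
Branch 1: Z₁ = R = 810.0 Ω
Branch 2 (series LC): Z₂ = j(X_L − X_C) = j3374 Ω
Parallel: Z = Z₁Z₂/(Z₁+Z₂), |Z| = 787.6 Ω, ∠Z = 13.50°

13.50°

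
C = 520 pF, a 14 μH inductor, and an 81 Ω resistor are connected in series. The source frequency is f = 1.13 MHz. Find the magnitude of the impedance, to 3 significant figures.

ω = 2πf = 7.1e+06 rad/s
X_L = ωL = 99.4 Ω
X_C = 1/(ωC) = 271 Ω
Net reactance X = X_L − X_C = -171 Ω
Z = 81.0 − j171 Ω
|Z| = √(81.0² + 171²) = 190 Ω

190 Ω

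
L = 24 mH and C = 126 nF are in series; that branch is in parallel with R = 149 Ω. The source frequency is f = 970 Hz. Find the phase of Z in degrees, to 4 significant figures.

ω = 2πf = 6095 rad/s
X_L = ωL = 146.3 Ω
X_C = 1/(ωC) = 1302 Ω
Branch 1: Z₁ = R = 149.0 Ω
Branch 2 (series LC): Z₂ = j(X_L − X_C) = −j1156 Ω
Parallel: Z = Z₁Z₂/(Z₁+Z₂), |Z| = 147.8 Ω, ∠Z = -7.345°

-7.345°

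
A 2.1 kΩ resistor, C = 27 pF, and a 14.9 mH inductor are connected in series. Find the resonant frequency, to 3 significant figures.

ω₀ = 1/√(LC) = 1/√(0.0149 × 2.7e-11) = 1.577e+06 rad/s
f₀ = ω₀/(2π) = 251 kHz

251 kHz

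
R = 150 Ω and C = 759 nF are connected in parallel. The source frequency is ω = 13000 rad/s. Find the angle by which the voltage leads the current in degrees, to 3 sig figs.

-56.0°

X_C = 1/(ωC) = 101 Ω
Parallel: admittances add. Y = 1/R + jωC
Y = (0.00667 + j0.00987) S
|Y| = 0.0119 S → |Z| = 1/|Y| = 84.0 Ω, ∠Z = −∠Y = -56.0°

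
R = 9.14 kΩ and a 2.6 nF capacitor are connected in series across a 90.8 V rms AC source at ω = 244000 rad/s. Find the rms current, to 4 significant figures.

X_C = 1/(ωC) = 1576 Ω
Z = 9140 − j1576 Ω
|Z| = √(9140² + 1576²) = 9275 Ω
I = V/|Z| = 90.8/9275 = 9.790 mA

9.790 mA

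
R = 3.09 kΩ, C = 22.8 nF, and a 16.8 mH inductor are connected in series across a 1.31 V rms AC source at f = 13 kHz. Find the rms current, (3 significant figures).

409 μA

ω = 2πf = 81680 rad/s
X_L = ωL = 1370 Ω
X_C = 1/(ωC) = 537 Ω
Net reactance X = X_L − X_C = 835 Ω
Z = 3090 + j835 Ω
|Z| = √(3090² + 835²) = 3200 Ω
I = V/|Z| = 1.31/3200 = 409 μA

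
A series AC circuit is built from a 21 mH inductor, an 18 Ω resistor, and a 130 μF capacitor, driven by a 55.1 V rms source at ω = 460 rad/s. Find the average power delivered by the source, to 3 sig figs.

X_L = ωL = 9.66 Ω
X_C = 1/(ωC) = 16.7 Ω
Net reactance X = X_L − X_C = -7.06 Ω
Z = 18.0 − j7.06 Ω
|Z| = √(18.0² + 7.06²) = 19.3 Ω
∠Z = arctan(-7.06/18.0) = -21.4°
I = V/|Z| = 2.85 A
P = VI cos φ = 55.1 × 2.85 × cos(-21.4°) = 146 W

146 W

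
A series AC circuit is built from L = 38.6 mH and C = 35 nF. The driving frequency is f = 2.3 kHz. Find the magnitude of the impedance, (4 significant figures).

1419 Ω

ω = 2πf = 14450 rad/s
X_L = ωL = 557.8 Ω
X_C = 1/(ωC) = 1977 Ω
Net reactance X = X_L − X_C = -1419 Ω
Z = − j1419 Ω
|Z| = √(0² + 1419²) = 1419 Ω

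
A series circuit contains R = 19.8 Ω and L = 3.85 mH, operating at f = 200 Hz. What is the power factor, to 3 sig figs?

ω = 2πf = 1257 rad/s
X_L = ωL = 4.84 Ω
Z = 19.8 + j4.84 Ω
|Z| = √(19.8² + 4.84²) = 20.4 Ω
∠Z = arctan(4.84/19.8) = 13.7°
cos φ = cos(13.7°) = 0.971

0.971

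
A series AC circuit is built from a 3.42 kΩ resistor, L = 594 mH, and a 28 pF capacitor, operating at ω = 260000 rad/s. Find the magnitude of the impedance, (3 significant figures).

17400 Ω

X_L = ωL = 154000 Ω
X_C = 1/(ωC) = 137000 Ω
Net reactance X = X_L − X_C = 17100 Ω
Z = 3420 + j17100 Ω
|Z| = √(3420² + 17100²) = 17400 Ω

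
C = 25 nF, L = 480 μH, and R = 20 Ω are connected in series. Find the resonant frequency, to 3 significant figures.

45.9 kHz

ω₀ = 1/√(LC) = 1/√(0.00048 × 2.5e-08) = 288700 rad/s
f₀ = ω₀/(2π) = 45.9 kHz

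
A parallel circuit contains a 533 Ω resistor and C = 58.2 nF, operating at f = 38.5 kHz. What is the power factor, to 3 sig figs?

ω = 2πf = 241900 rad/s
X_C = 1/(ωC) = 71.0 Ω
Parallel: admittances add. Y = 1/R + jωC
Y = (0.00188 + j0.0141) S
|Y| = 0.0142 S → |Z| = 1/|Y| = 70.4 Ω, ∠Z = −∠Y = -82.4°
cos φ = cos(-82.4°) = 0.132

0.132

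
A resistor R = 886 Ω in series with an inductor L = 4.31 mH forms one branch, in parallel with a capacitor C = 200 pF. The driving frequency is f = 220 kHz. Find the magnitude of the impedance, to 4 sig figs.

8706 Ω

ω = 2πf = 1.382e+06 rad/s
X_L = ωL = 5958 Ω
X_C = 1/(ωC) = 3617 Ω
Branch 1 (R+jX_L): Z₁ = 886.0 + j5958 Ω, |Z₁| = 6023 Ω
Branch 2 (−jX_C): Z₂ = −j3617 Ω
Parallel: Z = Z₁Z₂/(Z₁+Z₂), |Z| = 8706 Ω, ∠Z = -77.72°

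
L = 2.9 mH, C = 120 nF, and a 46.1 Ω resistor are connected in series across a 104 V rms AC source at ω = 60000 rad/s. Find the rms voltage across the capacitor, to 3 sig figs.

X_L = ωL = 174 Ω
X_C = 1/(ωC) = 139 Ω
Net reactance X = X_L − X_C = 35.1 Ω
Z = 46.1 + j35.1 Ω
|Z| = √(46.1² + 35.1²) = 57.9 Ω
I = V/|Z| = 1.79 A
V_C = I·|Z_C| = 1.79 × 139 = 249 V

249 V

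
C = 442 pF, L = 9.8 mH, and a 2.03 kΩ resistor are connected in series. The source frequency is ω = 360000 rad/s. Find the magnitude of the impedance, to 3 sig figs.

3420 Ω

X_L = ωL = 3530 Ω
X_C = 1/(ωC) = 6280 Ω
Net reactance X = X_L − X_C = -2760 Ω
Z = 2030 − j2760 Ω
|Z| = √(2030² + 2760²) = 3420 Ω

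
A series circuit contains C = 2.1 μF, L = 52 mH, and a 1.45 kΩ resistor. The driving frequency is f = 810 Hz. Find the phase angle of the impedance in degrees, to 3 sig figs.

6.73°

ω = 2πf = 5089 rad/s
X_L = ωL = 265 Ω
X_C = 1/(ωC) = 93.6 Ω
Net reactance X = X_L − X_C = 171 Ω
Z = 1450 + j171 Ω
|Z| = √(1450² + 171²) = 1460 Ω
∠Z = arctan(171/1450) = 6.73°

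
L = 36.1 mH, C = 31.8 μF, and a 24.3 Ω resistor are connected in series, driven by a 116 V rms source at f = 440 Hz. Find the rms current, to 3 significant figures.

ω = 2πf = 2765 rad/s
X_L = ωL = 99.8 Ω
X_C = 1/(ωC) = 11.4 Ω
Net reactance X = X_L − X_C = 88.4 Ω
Z = 24.3 + j88.4 Ω
|Z| = √(24.3² + 88.4²) = 91.7 Ω
I = V/|Z| = 116/91.7 = 1.26 A

1.26 A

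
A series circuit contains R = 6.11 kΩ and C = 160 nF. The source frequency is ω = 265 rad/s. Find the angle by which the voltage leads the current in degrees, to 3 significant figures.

X_C = 1/(ωC) = 23600 Ω
Z = 6110 − j23600 Ω
|Z| = √(6110² + 23600²) = 24400 Ω
∠Z = arctan(-23600/6110) = -75.5°

-75.5°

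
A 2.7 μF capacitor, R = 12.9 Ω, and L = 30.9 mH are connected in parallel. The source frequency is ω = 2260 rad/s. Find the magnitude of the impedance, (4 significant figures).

12.83 Ω

X_L = ωL = 69.83 Ω
X_C = 1/(ωC) = 163.9 Ω
Parallel: admittances add. Y = 1/R + 1/(jωL) + jωC
Y = (0.07752 − j0.008218) S
|Y| = 0.07795 S → |Z| = 1/|Y| = 12.83 Ω, ∠Z = −∠Y = 6.051°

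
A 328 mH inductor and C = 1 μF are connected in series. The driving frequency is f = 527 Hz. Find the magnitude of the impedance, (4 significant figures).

ω = 2πf = 3311 rad/s
X_L = ωL = 1086 Ω
X_C = 1/(ωC) = 302.0 Ω
Net reactance X = X_L − X_C = 784.1 Ω
Z = j784.1 Ω
|Z| = √(0² + 784.1²) = 784.1 Ω

784.1 Ω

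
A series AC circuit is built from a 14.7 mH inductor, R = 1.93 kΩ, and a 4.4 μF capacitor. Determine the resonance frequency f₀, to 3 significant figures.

626 Hz

ω₀ = 1/√(LC) = 1/√(0.0147 × 4.4e-06) = 3932 rad/s
f₀ = ω₀/(2π) = 626 Hz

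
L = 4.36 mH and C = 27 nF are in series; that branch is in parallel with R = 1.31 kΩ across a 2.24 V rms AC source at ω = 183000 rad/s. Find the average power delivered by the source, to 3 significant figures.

X_L = ωL = 798 Ω
X_C = 1/(ωC) = 202 Ω
Branch 1: Z₁ = R = 1310 Ω
Branch 2 (series LC): Z₂ = j(X_L − X_C) = j595 Ω
Parallel: Z = Z₁Z₂/(Z₁+Z₂), |Z| = 542 Ω, ∠Z = 65.6°
I = V/|Z| = 4.13 mA
P = VI cos φ = 2.24 × 0.00413 × cos(65.6°) = 3.83 mW

3.83 mW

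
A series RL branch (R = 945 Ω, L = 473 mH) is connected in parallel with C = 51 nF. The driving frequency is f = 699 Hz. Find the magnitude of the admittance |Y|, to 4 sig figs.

ω = 2πf = 4392 rad/s
X_L = ωL = 2077 Ω
X_C = 1/(ωC) = 4464 Ω
Branch 1 (R+jX_L): Z₁ = 945.0 + j2077 Ω, |Z₁| = 2282 Ω
Branch 2 (−jX_C): Z₂ = −j4464 Ω
Parallel: Z = Z₁Z₂/(Z₁+Z₂), |Z| = 3969 Ω, ∠Z = 43.94°
|Y| = 1/|Z| = 252.0 μS

252.0 μS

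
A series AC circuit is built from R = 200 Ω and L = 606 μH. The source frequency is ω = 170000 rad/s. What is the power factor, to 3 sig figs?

0.889

X_L = ωL = 103 Ω
Z = 200 + j103 Ω
|Z| = √(200² + 103²) = 225 Ω
∠Z = arctan(103/200) = 27.3°
cos φ = cos(27.3°) = 0.889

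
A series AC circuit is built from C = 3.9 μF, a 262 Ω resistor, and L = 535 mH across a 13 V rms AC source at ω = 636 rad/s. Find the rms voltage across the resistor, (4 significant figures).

X_L = ωL = 340.3 Ω
X_C = 1/(ωC) = 403.2 Ω
Net reactance X = X_L − X_C = -62.90 Ω
Z = 262.0 − j62.90 Ω
|Z| = √(262.0² + 62.90²) = 269.4 Ω
I = V/|Z| = 48.25 mA
V_R = I·|Z_R| = 0.04825 × 262.0 = 12.64 V

12.64 V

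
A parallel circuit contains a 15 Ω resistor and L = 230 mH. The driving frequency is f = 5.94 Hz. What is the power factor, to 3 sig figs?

0.497

ω = 2πf = 37.32 rad/s
X_L = ωL = 8.58 Ω
Parallel: admittances add. Y = 1/R + 1/(jωL)
Y = (0.0667 − j0.116) S
|Y| = 0.134 S → |Z| = 1/|Y| = 7.45 Ω, ∠Z = −∠Y = 60.2°
cos φ = cos(60.2°) = 0.497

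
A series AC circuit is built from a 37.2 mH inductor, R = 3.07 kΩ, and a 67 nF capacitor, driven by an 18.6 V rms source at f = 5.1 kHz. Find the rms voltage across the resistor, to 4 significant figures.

18.10 V

ω = 2πf = 32040 rad/s
X_L = ωL = 1192 Ω
X_C = 1/(ωC) = 465.8 Ω
Net reactance X = X_L − X_C = 726.3 Ω
Z = 3070 + j726.3 Ω
|Z| = √(3070² + 726.3²) = 3155 Ω
I = V/|Z| = 5.896 mA
V_R = I·|Z_R| = 0.005896 × 3070 = 18.10 V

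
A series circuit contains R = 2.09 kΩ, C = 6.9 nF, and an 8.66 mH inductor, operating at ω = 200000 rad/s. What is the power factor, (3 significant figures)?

0.901

X_L = ωL = 1730 Ω
X_C = 1/(ωC) = 725 Ω
Net reactance X = X_L − X_C = 1010 Ω
Z = 2090 + j1010 Ω
|Z| = √(2090² + 1010²) = 2320 Ω
∠Z = arctan(1010/2090) = 25.7°
cos φ = cos(25.7°) = 0.901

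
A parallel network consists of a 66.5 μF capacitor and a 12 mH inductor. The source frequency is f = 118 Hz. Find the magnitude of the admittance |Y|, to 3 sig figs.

63.1 mS

ω = 2πf = 741.4 rad/s
X_L = ωL = 8.90 Ω
X_C = 1/(ωC) = 20.3 Ω
Parallel: admittances add. Y = 1/(jωL) + jωC
Y = (0 − j0.0631) S
|Y| = 0.0631 S → |Z| = 1/|Y| = 15.8 Ω, ∠Z = −∠Y = 90.0°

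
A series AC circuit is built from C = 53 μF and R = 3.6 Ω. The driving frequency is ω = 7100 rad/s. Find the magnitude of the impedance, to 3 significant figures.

4.47 Ω

X_C = 1/(ωC) = 2.66 Ω
Z = 3.60 − j2.66 Ω
|Z| = √(3.60² + 2.66²) = 4.47 Ω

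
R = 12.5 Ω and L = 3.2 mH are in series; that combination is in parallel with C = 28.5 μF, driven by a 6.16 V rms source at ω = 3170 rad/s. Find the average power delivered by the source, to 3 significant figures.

X_L = ωL = 10.1 Ω
X_C = 1/(ωC) = 11.1 Ω
Branch 1 (R+jX_L): Z₁ = 12.5 + j10.1 Ω, |Z₁| = 16.1 Ω
Branch 2 (−jX_C): Z₂ = −j11.1 Ω
Parallel: Z = Z₁Z₂/(Z₁+Z₂), |Z| = 14.2 Ω, ∠Z = -46.7°
I = V/|Z| = 433 mA
P = VI cos φ = 6.16 × 0.433 × cos(-46.7°) = 1.83 W

1.83 W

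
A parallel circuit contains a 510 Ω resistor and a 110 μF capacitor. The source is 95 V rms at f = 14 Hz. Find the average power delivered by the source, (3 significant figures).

17.7 W

ω = 2πf = 87.96 rad/s
X_C = 1/(ωC) = 103 Ω
Parallel: admittances add. Y = 1/R + jωC
Y = (0.00196 + j0.00968) S
|Y| = 0.00987 S → |Z| = 1/|Y| = 101 Ω, ∠Z = −∠Y = -78.5°
I = V/|Z| = 938 mA
P = VI cos φ = 95 × 0.938 × cos(-78.5°) = 17.7 W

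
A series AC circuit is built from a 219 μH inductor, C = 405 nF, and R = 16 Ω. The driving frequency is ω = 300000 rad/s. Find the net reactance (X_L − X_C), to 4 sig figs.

X_L = ωL = 65.70 Ω
X_C = 1/(ωC) = 8.230 Ω
X = 65.70 − 8.230 = 57.47 Ω

57.47 Ω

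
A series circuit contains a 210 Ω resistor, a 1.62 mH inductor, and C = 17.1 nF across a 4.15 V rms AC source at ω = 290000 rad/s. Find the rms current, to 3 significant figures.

12.2 mA

X_L = ωL = 470 Ω
X_C = 1/(ωC) = 202 Ω
Net reactance X = X_L − X_C = 268 Ω
Z = 210 + j268 Ω
|Z| = √(210² + 268²) = 341 Ω
I = V/|Z| = 4.15/341 = 12.2 mA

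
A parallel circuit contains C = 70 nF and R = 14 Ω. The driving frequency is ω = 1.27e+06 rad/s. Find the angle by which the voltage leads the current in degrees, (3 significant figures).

X_C = 1/(ωC) = 11.2 Ω
Parallel: admittances add. Y = 1/R + jωC
Y = (0.0714 + j0.0889) S
|Y| = 0.114 S → |Z| = 1/|Y| = 8.77 Ω, ∠Z = −∠Y = -51.2°

-51.2°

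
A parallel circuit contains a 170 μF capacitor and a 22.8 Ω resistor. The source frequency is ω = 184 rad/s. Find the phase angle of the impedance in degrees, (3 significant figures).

X_C = 1/(ωC) = 32.0 Ω
Parallel: admittances add. Y = 1/R + jωC
Y = (0.0439 + j0.0313) S
|Y| = 0.0539 S → |Z| = 1/|Y| = 18.6 Ω, ∠Z = −∠Y = -35.5°

-35.5°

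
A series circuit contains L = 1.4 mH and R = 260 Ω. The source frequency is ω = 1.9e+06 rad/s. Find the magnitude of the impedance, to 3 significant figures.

X_L = ωL = 2660 Ω
Z = 260 + j2660 Ω
|Z| = √(260² + 2660²) = 2670 Ω

2670 Ω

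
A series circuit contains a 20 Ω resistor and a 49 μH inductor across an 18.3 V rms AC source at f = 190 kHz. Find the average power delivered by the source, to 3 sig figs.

ω = 2πf = 1.194e+06 rad/s
X_L = ωL = 58.5 Ω
Z = 20.0 + j58.5 Ω
|Z| = √(20.0² + 58.5²) = 61.8 Ω
∠Z = arctan(58.5/20.0) = 71.1°
I = V/|Z| = 296 mA
P = VI cos φ = 18.3 × 0.296 × cos(71.1°) = 1.75 W

1.75 W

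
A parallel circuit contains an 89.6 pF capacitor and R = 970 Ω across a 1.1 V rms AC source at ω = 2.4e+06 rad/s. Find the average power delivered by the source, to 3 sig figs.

X_C = 1/(ωC) = 4650 Ω
Parallel: admittances add. Y = 1/R + jωC
Y = (0.00103 + j0.000215) S
|Y| = 0.00105 S → |Z| = 1/|Y| = 950 Ω, ∠Z = −∠Y = -11.8°
I = V/|Z| = 1.16 mA
P = VI cos φ = 1.1 × 0.00116 × cos(-11.8°) = 1.25 mW

1.25 mW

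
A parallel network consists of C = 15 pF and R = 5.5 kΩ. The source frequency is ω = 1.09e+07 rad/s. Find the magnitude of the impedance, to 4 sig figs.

4090 Ω

X_C = 1/(ωC) = 6116 Ω
Parallel: admittances add. Y = 1/R + jωC
Y = (0.0001818 + j0.0001635) S
|Y| = 0.0002445 S → |Z| = 1/|Y| = 4090 Ω, ∠Z = −∠Y = -41.96°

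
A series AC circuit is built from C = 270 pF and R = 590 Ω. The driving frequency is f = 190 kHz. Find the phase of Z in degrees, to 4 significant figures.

-79.23°

ω = 2πf = 1.194e+06 rad/s
X_C = 1/(ωC) = 3102 Ω
Z = 590.0 − j3102 Ω
|Z| = √(590.0² + 3102²) = 3158 Ω
∠Z = arctan(-3102/590.0) = -79.23°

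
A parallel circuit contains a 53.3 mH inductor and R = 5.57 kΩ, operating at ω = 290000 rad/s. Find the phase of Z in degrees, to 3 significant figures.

X_L = ωL = 15500 Ω
Parallel: admittances add. Y = 1/R + 1/(jωL)
Y = (0.000180 − j6.47e-05) S
|Y| = 0.000191 S → |Z| = 1/|Y| = 5240 Ω, ∠Z = −∠Y = 19.8°

19.8°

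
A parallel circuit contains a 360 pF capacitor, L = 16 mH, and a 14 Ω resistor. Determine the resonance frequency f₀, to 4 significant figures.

66.31 kHz

ω₀ = 1/√(LC) = 1/√(0.016 × 3.6e-10) = 416700 rad/s
f₀ = ω₀/(2π) = 66.31 kHz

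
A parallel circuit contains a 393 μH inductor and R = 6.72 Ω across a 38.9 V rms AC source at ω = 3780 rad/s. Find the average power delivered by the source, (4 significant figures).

225.2 W

X_L = ωL = 1.486 Ω
Parallel: admittances add. Y = 1/R + 1/(jωL)
Y = (0.1488 − j0.6732) S
|Y| = 0.6894 S → |Z| = 1/|Y| = 1.451 Ω, ∠Z = −∠Y = 77.53°
I = V/|Z| = 26.82 A
P = VI cos φ = 38.9 × 26.82 × cos(77.53°) = 225.2 W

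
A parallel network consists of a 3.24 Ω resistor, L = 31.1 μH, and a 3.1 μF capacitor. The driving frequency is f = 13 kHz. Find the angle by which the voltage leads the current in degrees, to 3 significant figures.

24.5°

ω = 2πf = 81680 rad/s
X_L = ωL = 2.54 Ω
X_C = 1/(ωC) = 3.95 Ω
Parallel: admittances add. Y = 1/R + 1/(jωL) + jωC
Y = (0.309 − j0.140) S
|Y| = 0.339 S → |Z| = 1/|Y| = 2.95 Ω, ∠Z = −∠Y = 24.5°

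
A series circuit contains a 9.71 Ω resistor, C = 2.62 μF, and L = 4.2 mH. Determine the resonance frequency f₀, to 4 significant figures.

1.517 kHz

ω₀ = 1/√(LC) = 1/√(0.0042 × 2.62e-06) = 9533 rad/s
f₀ = ω₀/(2π) = 1.517 kHz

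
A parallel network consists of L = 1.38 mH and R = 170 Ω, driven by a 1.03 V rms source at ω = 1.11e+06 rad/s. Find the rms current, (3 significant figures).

X_L = ωL = 1530 Ω
Parallel: admittances add. Y = 1/R + 1/(jωL)
Y = (0.00588 − j0.000653) S
|Y| = 0.00592 S → |Z| = 1/|Y| = 169 Ω, ∠Z = −∠Y = 6.33°
I = V/|Z| = 1.03/169 = 6.10 mA

6.10 mA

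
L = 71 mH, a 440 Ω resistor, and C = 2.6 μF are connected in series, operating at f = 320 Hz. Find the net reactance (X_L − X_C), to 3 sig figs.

-48.5 Ω

ω = 2πf = 2011 rad/s
X_L = ωL = 143 Ω
X_C = 1/(ωC) = 191 Ω
X = 143 − 191 = -48.5 Ω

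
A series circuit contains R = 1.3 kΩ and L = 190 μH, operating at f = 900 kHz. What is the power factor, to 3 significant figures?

ω = 2πf = 5.655e+06 rad/s
X_L = ωL = 1070 Ω
Z = 1300 + j1070 Ω
|Z| = √(1300² + 1070²) = 1690 Ω
∠Z = arctan(1070/1300) = 39.6°
cos φ = cos(39.6°) = 0.771

0.771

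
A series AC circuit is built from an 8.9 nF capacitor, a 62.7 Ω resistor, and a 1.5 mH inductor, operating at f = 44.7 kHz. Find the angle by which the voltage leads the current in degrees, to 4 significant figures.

ω = 2πf = 280900 rad/s
X_L = ωL = 421.3 Ω
X_C = 1/(ωC) = 400.1 Ω
Net reactance X = X_L − X_C = 21.23 Ω
Z = 62.70 + j21.23 Ω
|Z| = √(62.70² + 21.23²) = 66.20 Ω
∠Z = arctan(21.23/62.70) = 18.71°

18.71°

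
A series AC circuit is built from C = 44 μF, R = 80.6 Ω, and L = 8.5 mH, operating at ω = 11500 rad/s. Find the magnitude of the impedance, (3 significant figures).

X_L = ωL = 97.8 Ω
X_C = 1/(ωC) = 1.98 Ω
Net reactance X = X_L − X_C = 95.8 Ω
Z = 80.6 + j95.8 Ω
|Z| = √(80.6² + 95.8²) = 125 Ω

125 Ω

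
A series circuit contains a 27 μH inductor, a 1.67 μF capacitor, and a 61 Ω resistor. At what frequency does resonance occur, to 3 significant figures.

23.7 kHz

ω₀ = 1/√(LC) = 1/√(2.7e-05 × 1.67e-06) = 148900 rad/s
f₀ = ω₀/(2π) = 23.7 kHz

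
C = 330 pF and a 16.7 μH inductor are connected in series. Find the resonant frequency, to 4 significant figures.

ω₀ = 1/√(LC) = 1/√(1.67e-05 × 3.3e-10) = 1.347e+07 rad/s
f₀ = ω₀/(2π) = 2.144 MHz

2.144 MHz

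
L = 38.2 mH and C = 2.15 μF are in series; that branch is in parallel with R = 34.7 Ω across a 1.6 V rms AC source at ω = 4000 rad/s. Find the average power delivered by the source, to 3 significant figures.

73.8 mW

X_L = ωL = 153 Ω
X_C = 1/(ωC) = 116 Ω
Branch 1: Z₁ = R = 34.7 Ω
Branch 2 (series LC): Z₂ = j(X_L − X_C) = j36.5 Ω
Parallel: Z = Z₁Z₂/(Z₁+Z₂), |Z| = 25.2 Ω, ∠Z = 43.5°
I = V/|Z| = 63.6 mA
P = VI cos φ = 1.6 × 0.0636 × cos(43.5°) = 73.8 mW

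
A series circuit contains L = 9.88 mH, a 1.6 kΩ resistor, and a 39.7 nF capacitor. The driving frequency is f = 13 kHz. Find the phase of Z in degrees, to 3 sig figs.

17.3°

ω = 2πf = 81680 rad/s
X_L = ωL = 807 Ω
X_C = 1/(ωC) = 308 Ω
Net reactance X = X_L − X_C = 499 Ω
Z = 1600 + j499 Ω
|Z| = √(1600² + 499²) = 1680 Ω
∠Z = arctan(499/1600) = 17.3°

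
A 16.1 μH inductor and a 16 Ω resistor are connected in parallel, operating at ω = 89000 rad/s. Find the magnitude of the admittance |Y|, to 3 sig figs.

701 mS

X_L = ωL = 1.43 Ω
Parallel: admittances add. Y = 1/R + 1/(jωL)
Y = (0.0625 − j0.698) S
|Y| = 0.701 S → |Z| = 1/|Y| = 1.43 Ω, ∠Z = −∠Y = 84.9°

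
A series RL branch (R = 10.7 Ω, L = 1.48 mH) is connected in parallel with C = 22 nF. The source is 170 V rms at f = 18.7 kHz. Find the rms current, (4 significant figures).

537.8 mA

ω = 2πf = 117500 rad/s
X_L = ωL = 173.9 Ω
X_C = 1/(ωC) = 386.9 Ω
Branch 1 (R+jX_L): Z₁ = 10.70 + j173.9 Ω, |Z₁| = 174.2 Ω
Branch 2 (−jX_C): Z₂ = −j386.9 Ω
Parallel: Z = Z₁Z₂/(Z₁+Z₂), |Z| = 316.1 Ω, ∠Z = 83.60°
I = V/|Z| = 170/316.1 = 537.8 mA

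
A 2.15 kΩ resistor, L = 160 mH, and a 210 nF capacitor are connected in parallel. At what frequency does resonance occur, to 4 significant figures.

ω₀ = 1/√(LC) = 1/√(0.16 × 2.1e-07) = 5455 rad/s
f₀ = ω₀/(2π) = 868.3 Hz

868.3 Hz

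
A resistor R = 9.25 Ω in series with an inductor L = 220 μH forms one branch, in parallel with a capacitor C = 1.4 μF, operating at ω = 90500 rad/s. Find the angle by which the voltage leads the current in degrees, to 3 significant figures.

-77.3°

X_L = ωL = 19.9 Ω
X_C = 1/(ωC) = 7.89 Ω
Branch 1 (R+jX_L): Z₁ = 9.25 + j19.9 Ω, |Z₁| = 22.0 Ω
Branch 2 (−jX_C): Z₂ = −j7.89 Ω
Parallel: Z = Z₁Z₂/(Z₁+Z₂), |Z| = 11.4 Ω, ∠Z = -77.3°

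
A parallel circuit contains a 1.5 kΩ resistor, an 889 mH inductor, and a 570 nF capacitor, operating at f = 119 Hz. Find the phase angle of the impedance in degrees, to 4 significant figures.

58.27°

ω = 2πf = 747.7 rad/s
X_L = ωL = 664.7 Ω
X_C = 1/(ωC) = 2346 Ω
Parallel: admittances add. Y = 1/R + 1/(jωL) + jωC
Y = (0.0006667 − j0.001078) S
|Y| = 0.001268 S → |Z| = 1/|Y| = 788.8 Ω, ∠Z = −∠Y = 58.27°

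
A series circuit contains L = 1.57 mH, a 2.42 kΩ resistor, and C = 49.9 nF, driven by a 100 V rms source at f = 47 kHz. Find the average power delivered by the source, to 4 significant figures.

4.025 W

ω = 2πf = 295300 rad/s
X_L = ωL = 463.6 Ω
X_C = 1/(ωC) = 67.86 Ω
Net reactance X = X_L − X_C = 395.8 Ω
Z = 2420 + j395.8 Ω
|Z| = √(2420² + 395.8²) = 2452 Ω
∠Z = arctan(395.8/2420) = 9.288°
I = V/|Z| = 40.78 mA
P = VI cos φ = 100 × 0.04078 × cos(9.288°) = 4.025 W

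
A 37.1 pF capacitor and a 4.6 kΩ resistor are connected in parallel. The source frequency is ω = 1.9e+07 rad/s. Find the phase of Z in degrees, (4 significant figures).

-72.86°

X_C = 1/(ωC) = 1419 Ω
Parallel: admittances add. Y = 1/R + jωC
Y = (0.0002174 + j0.0007049) S
|Y| = 0.0007377 S → |Z| = 1/|Y| = 1356 Ω, ∠Z = −∠Y = -72.86°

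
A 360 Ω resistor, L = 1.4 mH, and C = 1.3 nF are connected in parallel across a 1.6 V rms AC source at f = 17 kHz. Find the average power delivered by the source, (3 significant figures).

7.11 mW

ω = 2πf = 106800 rad/s
X_L = ωL = 150 Ω
X_C = 1/(ωC) = 7200 Ω
Parallel: admittances add. Y = 1/R + 1/(jωL) + jωC
Y = (0.00278 − j0.00655) S
|Y| = 0.00711 S → |Z| = 1/|Y| = 141 Ω, ∠Z = −∠Y = 67.0°
I = V/|Z| = 11.4 mA
P = VI cos φ = 1.6 × 0.0114 × cos(67.0°) = 7.11 mW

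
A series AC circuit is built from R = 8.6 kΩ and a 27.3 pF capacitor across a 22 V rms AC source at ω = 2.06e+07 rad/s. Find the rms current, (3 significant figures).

X_C = 1/(ωC) = 1780 Ω
Z = 8600 − j1780 Ω
|Z| = √(8600² + 1780²) = 8780 Ω
I = V/|Z| = 22/8780 = 2.51 mA

2.51 mA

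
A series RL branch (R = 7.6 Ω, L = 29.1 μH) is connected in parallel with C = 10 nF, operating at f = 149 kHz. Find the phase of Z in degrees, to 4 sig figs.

68.96°

ω = 2πf = 936200 rad/s
X_L = ωL = 27.24 Ω
X_C = 1/(ωC) = 106.8 Ω
Branch 1 (R+jX_L): Z₁ = 7.600 + j27.24 Ω, |Z₁| = 28.28 Ω
Branch 2 (−jX_C): Z₂ = −j106.8 Ω
Parallel: Z = Z₁Z₂/(Z₁+Z₂), |Z| = 37.79 Ω, ∠Z = 68.96°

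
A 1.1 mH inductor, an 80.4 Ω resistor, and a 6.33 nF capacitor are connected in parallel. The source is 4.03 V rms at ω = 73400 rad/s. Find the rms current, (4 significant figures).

69.43 mA

X_L = ωL = 80.74 Ω
X_C = 1/(ωC) = 2152 Ω
Parallel: admittances add. Y = 1/R + 1/(jωL) + jωC
Y = (0.01244 − j0.01192) S
|Y| = 0.01723 S → |Z| = 1/|Y| = 58.04 Ω, ∠Z = −∠Y = 43.78°
I = V/|Z| = 4.03/58.04 = 69.43 mA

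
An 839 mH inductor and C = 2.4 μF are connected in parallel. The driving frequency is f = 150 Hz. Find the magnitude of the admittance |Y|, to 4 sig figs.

ω = 2πf = 942.5 rad/s
X_L = ωL = 790.7 Ω
X_C = 1/(ωC) = 442.1 Ω
Parallel: admittances add. Y = 1/(jωL) + jωC
Y = (0 + j0.0009973) S
|Y| = 0.0009973 S → |Z| = 1/|Y| = 1003 Ω, ∠Z = −∠Y = -90.00°

997.3 μS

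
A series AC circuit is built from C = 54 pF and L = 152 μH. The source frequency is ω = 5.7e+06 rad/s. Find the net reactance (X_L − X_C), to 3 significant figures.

X_L = ωL = 866 Ω
X_C = 1/(ωC) = 3250 Ω
X = 866 − 3250 = -2380 Ω

-2380 Ω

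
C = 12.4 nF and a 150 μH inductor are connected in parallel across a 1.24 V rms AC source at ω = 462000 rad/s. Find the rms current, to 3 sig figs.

10.8 mA

X_L = ωL = 69.3 Ω
X_C = 1/(ωC) = 175 Ω
Parallel: admittances add. Y = 1/(jωL) + jωC
Y = (0 − j0.00870) S
|Y| = 0.00870 S → |Z| = 1/|Y| = 115 Ω, ∠Z = −∠Y = 90.0°
I = V/|Z| = 1.24/115 = 10.8 mA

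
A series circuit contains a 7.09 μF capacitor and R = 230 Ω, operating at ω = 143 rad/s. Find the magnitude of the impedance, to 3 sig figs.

X_C = 1/(ωC) = 986 Ω
Z = 230 − j986 Ω
|Z| = √(230² + 986²) = 1010 Ω

1010 Ω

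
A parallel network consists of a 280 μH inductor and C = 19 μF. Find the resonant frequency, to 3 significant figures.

ω₀ = 1/√(LC) = 1/√(0.00028 × 1.9e-05) = 13710 rad/s
f₀ = ω₀/(2π) = 2.18 kHz

2.18 kHz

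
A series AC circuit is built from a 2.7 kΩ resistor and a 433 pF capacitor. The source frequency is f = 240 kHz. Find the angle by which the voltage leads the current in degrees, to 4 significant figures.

ω = 2πf = 1.508e+06 rad/s
X_C = 1/(ωC) = 1532 Ω
Z = 2700 − j1532 Ω
|Z| = √(2700² + 1532²) = 3104 Ω
∠Z = arctan(-1532/2700) = -29.56°

-29.56°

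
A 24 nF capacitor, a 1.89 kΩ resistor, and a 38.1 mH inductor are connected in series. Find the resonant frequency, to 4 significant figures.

5.263 kHz

ω₀ = 1/√(LC) = 1/√(0.0381 × 2.4e-08) = 33070 rad/s
f₀ = ω₀/(2π) = 5.263 kHz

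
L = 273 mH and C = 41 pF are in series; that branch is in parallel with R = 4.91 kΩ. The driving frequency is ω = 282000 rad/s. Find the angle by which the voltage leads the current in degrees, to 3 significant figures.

-27.3°

X_L = ωL = 77000 Ω
X_C = 1/(ωC) = 86500 Ω
Branch 1: Z₁ = R = 4910 Ω
Branch 2 (series LC): Z₂ = j(X_L − X_C) = −j9500 Ω
Parallel: Z = Z₁Z₂/(Z₁+Z₂), |Z| = 4360 Ω, ∠Z = -27.3°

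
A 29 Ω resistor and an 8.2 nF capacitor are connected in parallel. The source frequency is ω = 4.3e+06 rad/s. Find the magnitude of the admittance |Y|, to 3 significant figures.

X_C = 1/(ωC) = 28.4 Ω
Parallel: admittances add. Y = 1/R + jωC
Y = (0.0345 + j0.0353) S
|Y| = 0.0493 S → |Z| = 1/|Y| = 20.3 Ω, ∠Z = −∠Y = -45.6°

49.3 mS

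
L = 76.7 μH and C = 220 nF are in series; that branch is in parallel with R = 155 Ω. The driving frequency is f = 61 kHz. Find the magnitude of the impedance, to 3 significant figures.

ω = 2πf = 383300 rad/s
X_L = ωL = 29.4 Ω
X_C = 1/(ωC) = 11.9 Ω
Branch 1: Z₁ = R = 155 Ω
Branch 2 (series LC): Z₂ = j(X_L − X_C) = j17.5 Ω
Parallel: Z = Z₁Z₂/(Z₁+Z₂), |Z| = 17.4 Ω, ∠Z = 83.5°

17.4 Ω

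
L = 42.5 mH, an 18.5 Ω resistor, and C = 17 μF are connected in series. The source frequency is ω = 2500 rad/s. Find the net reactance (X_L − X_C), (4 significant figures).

82.72 Ω

X_L = ωL = 106.3 Ω
X_C = 1/(ωC) = 23.53 Ω
X = 106.3 − 23.53 = 82.72 Ω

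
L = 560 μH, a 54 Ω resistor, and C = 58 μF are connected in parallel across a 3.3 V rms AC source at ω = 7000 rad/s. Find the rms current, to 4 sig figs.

X_L = ωL = 3.920 Ω
X_C = 1/(ωC) = 2.463 Ω
Parallel: admittances add. Y = 1/R + 1/(jωL) + jωC
Y = (0.01852 + j0.1509) S
|Y| = 0.1520 S → |Z| = 1/|Y| = 6.578 Ω, ∠Z = −∠Y = -83.00°
I = V/|Z| = 3.3/6.578 = 501.7 mA

501.7 mA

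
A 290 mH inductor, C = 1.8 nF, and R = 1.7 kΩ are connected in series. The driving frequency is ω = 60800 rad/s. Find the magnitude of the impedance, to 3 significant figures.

8660 Ω

X_L = ωL = 17600 Ω
X_C = 1/(ωC) = 9140 Ω
Net reactance X = X_L − X_C = 8490 Ω
Z = 1700 + j8490 Ω
|Z| = √(1700² + 8490²) = 8660 Ω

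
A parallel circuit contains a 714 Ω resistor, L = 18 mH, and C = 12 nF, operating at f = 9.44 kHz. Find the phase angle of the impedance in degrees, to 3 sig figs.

ω = 2πf = 59310 rad/s
X_L = ωL = 1070 Ω
X_C = 1/(ωC) = 1400 Ω
Parallel: admittances add. Y = 1/R + 1/(jωL) + jωC
Y = (0.00140 − j0.000225) S
|Y| = 0.00142 S → |Z| = 1/|Y| = 705 Ω, ∠Z = −∠Y = 9.12°

9.12°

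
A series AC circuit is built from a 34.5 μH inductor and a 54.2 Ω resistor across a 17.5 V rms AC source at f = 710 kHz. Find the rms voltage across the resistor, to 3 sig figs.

ω = 2πf = 4.461e+06 rad/s
X_L = ωL = 154 Ω
Z = 54.2 + j154 Ω
|Z| = √(54.2² + 154²) = 163 Ω
I = V/|Z| = 107 mA
V_R = I·|Z_R| = 0.107 × 54.2 = 5.81 V

5.81 V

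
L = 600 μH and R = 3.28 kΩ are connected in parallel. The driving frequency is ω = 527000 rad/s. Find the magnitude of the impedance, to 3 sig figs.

X_L = ωL = 316 Ω
Parallel: admittances add. Y = 1/R + 1/(jωL)
Y = (0.000305 − j0.00316) S
|Y| = 0.00318 S → |Z| = 1/|Y| = 315 Ω, ∠Z = −∠Y = 84.5°

315 Ω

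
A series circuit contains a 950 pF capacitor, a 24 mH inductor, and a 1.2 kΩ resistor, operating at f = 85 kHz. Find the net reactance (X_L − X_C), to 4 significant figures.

ω = 2πf = 534100 rad/s
X_L = ωL = 12820 Ω
X_C = 1/(ωC) = 1971 Ω
X = 12820 − 1971 = 10850 Ω

10850 Ω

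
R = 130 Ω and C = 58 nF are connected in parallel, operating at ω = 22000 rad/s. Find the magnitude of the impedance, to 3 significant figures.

128 Ω

X_C = 1/(ωC) = 784 Ω
Parallel: admittances add. Y = 1/R + jωC
Y = (0.00769 + j0.00128) S
|Y| = 0.00780 S → |Z| = 1/|Y| = 128 Ω, ∠Z = −∠Y = -9.42°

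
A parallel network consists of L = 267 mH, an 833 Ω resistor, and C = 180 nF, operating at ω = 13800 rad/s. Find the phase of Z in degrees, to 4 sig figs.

X_L = ωL = 3685 Ω
X_C = 1/(ωC) = 402.6 Ω
Parallel: admittances add. Y = 1/R + 1/(jωL) + jωC
Y = (0.001200 + j0.002213) S
|Y| = 0.002517 S → |Z| = 1/|Y| = 397.3 Ω, ∠Z = −∠Y = -61.52°

-61.52°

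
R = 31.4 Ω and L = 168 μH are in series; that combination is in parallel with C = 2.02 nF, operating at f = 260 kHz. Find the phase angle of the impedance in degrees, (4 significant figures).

ω = 2πf = 1.634e+06 rad/s
X_L = ωL = 274.4 Ω
X_C = 1/(ωC) = 303.0 Ω
Branch 1 (R+jX_L): Z₁ = 31.40 + j274.4 Ω, |Z₁| = 276.2 Ω
Branch 2 (−jX_C): Z₂ = −j303.0 Ω
Parallel: Z = Z₁Z₂/(Z₁+Z₂), |Z| = 1971 Ω, ∠Z = 35.79°

35.79°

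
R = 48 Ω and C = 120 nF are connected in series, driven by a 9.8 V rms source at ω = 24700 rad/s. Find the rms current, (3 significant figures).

X_C = 1/(ωC) = 337 Ω
Z = 48.0 − j337 Ω
|Z| = √(48.0² + 337²) = 341 Ω
I = V/|Z| = 9.8/341 = 28.8 mA

28.8 mA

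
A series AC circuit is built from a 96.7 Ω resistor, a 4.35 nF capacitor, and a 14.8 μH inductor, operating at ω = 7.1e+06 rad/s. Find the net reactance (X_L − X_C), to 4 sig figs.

72.70 Ω

X_L = ωL = 105.1 Ω
X_C = 1/(ωC) = 32.38 Ω
X = 105.1 − 32.38 = 72.70 Ω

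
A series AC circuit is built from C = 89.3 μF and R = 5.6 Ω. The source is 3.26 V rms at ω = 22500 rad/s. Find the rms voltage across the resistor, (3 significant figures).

3.25 V

X_C = 1/(ωC) = 0.498 Ω
Z = 5.60 − j0.498 Ω
|Z| = √(5.60² + 0.498²) = 5.62 Ω
I = V/|Z| = 580 mA
V_R = I·|Z_R| = 0.580 × 5.60 = 3.25 V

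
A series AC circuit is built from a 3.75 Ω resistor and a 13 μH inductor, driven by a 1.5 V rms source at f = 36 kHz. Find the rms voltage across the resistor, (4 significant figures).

1.180 V

ω = 2πf = 226200 rad/s
X_L = ωL = 2.941 Ω
Z = 3.750 + j2.941 Ω
|Z| = √(3.750² + 2.941²) = 4.765 Ω
I = V/|Z| = 314.8 mA
V_R = I·|Z_R| = 0.3148 × 3.750 = 1.180 V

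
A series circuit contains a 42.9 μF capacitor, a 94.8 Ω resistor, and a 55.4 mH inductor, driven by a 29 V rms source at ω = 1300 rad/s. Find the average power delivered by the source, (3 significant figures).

6.69 W

X_L = ωL = 72.0 Ω
X_C = 1/(ωC) = 17.9 Ω
Net reactance X = X_L − X_C = 54.1 Ω
Z = 94.8 + j54.1 Ω
|Z| = √(94.8² + 54.1²) = 109 Ω
∠Z = arctan(54.1/94.8) = 29.7°
I = V/|Z| = 266 mA
P = VI cos φ = 29 × 0.266 × cos(29.7°) = 6.69 W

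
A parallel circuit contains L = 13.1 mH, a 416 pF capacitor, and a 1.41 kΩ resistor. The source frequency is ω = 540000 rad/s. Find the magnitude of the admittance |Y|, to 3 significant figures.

714 μS

X_L = ωL = 7070 Ω
X_C = 1/(ωC) = 4450 Ω
Parallel: admittances add. Y = 1/R + 1/(jωL) + jωC
Y = (0.000709 + j8.33e-05) S
|Y| = 0.000714 S → |Z| = 1/|Y| = 1400 Ω, ∠Z = −∠Y = -6.70°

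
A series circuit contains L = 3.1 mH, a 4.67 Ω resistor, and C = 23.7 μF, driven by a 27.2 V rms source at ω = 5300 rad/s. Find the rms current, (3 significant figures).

2.81 A

X_L = ωL = 16.4 Ω
X_C = 1/(ωC) = 7.96 Ω
Net reactance X = X_L − X_C = 8.47 Ω
Z = 4.67 + j8.47 Ω
|Z| = √(4.67² + 8.47²) = 9.67 Ω
I = V/|Z| = 27.2/9.67 = 2.81 A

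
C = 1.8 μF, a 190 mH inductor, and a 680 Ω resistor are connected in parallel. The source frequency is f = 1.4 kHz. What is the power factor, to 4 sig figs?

0.09608

ω = 2πf = 8796 rad/s
X_L = ωL = 1671 Ω
X_C = 1/(ωC) = 63.16 Ω
Parallel: admittances add. Y = 1/R + 1/(jωL) + jωC
Y = (0.001471 + j0.01524) S
|Y| = 0.01531 S → |Z| = 1/|Y| = 65.33 Ω, ∠Z = −∠Y = -84.49°
cos φ = cos(-84.49°) = 0.09608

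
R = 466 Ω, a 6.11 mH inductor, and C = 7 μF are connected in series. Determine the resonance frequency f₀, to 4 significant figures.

769.6 Hz

ω₀ = 1/√(LC) = 1/√(0.00611 × 7e-06) = 4835 rad/s
f₀ = ω₀/(2π) = 769.6 Hz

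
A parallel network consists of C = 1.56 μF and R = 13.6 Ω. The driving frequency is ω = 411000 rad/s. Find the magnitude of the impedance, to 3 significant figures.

1.55 Ω

X_C = 1/(ωC) = 1.56 Ω
Parallel: admittances add. Y = 1/R + jωC
Y = (0.0735 + j0.641) S
|Y| = 0.645 S → |Z| = 1/|Y| = 1.55 Ω, ∠Z = −∠Y = -83.5°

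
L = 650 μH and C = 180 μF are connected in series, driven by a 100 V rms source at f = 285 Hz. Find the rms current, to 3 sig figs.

51.6 A

ω = 2πf = 1791 rad/s
X_L = ωL = 1.16 Ω
X_C = 1/(ωC) = 3.10 Ω
Net reactance X = X_L − X_C = -1.94 Ω
Z = − j1.94 Ω
|Z| = √(0² + 1.94²) = 1.94 Ω
I = V/|Z| = 100/1.94 = 51.6 A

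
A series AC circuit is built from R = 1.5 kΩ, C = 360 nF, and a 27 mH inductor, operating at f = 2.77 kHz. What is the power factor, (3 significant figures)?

0.979

ω = 2πf = 17400 rad/s
X_L = ωL = 470 Ω
X_C = 1/(ωC) = 160 Ω
Net reactance X = X_L − X_C = 310 Ω
Z = 1500 + j310 Ω
|Z| = √(1500² + 310²) = 1530 Ω
∠Z = arctan(310/1500) = 11.7°
cos φ = cos(11.7°) = 0.979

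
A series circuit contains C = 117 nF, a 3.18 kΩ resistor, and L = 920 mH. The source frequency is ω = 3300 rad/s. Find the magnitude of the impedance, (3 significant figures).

3210 Ω

X_L = ωL = 3040 Ω
X_C = 1/(ωC) = 2590 Ω
Net reactance X = X_L − X_C = 446 Ω
Z = 3180 + j446 Ω
|Z| = √(3180² + 446²) = 3210 Ω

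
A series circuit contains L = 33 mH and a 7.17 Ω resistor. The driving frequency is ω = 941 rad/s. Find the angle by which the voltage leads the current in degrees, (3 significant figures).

X_L = ωL = 31.1 Ω
Z = 7.17 + j31.1 Ω
|Z| = √(7.17² + 31.1²) = 31.9 Ω
∠Z = arctan(31.1/7.17) = 77.0°

77.0°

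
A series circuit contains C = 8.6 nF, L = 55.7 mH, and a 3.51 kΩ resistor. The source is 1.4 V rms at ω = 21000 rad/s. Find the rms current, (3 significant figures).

X_L = ωL = 1170 Ω
X_C = 1/(ωC) = 5540 Ω
Net reactance X = X_L − X_C = -4370 Ω
Z = 3510 − j4370 Ω
|Z| = √(3510² + 4370²) = 5600 Ω
I = V/|Z| = 1.4/5600 = 250 μA

250 μA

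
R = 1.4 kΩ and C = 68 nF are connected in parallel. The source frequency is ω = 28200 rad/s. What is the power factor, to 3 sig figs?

0.349

X_C = 1/(ωC) = 521 Ω
Parallel: admittances add. Y = 1/R + jωC
Y = (0.000714 + j0.00192) S
|Y| = 0.00205 S → |Z| = 1/|Y| = 489 Ω, ∠Z = −∠Y = -69.6°
cos φ = cos(-69.6°) = 0.349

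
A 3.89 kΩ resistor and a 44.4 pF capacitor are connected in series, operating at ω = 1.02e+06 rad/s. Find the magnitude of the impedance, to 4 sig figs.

X_C = 1/(ωC) = 22080 Ω
Z = 3890 − j22080 Ω
|Z| = √(3890² + 22080²) = 22420 Ω

22420 Ω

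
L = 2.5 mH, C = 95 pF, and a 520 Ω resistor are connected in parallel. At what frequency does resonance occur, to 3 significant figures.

327 kHz

ω₀ = 1/√(LC) = 1/√(0.0025 × 9.5e-11) = 2.052e+06 rad/s
f₀ = ω₀/(2π) = 327 kHz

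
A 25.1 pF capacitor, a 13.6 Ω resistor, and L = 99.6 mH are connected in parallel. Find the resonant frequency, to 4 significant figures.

100.7 kHz

ω₀ = 1/√(LC) = 1/√(0.0996 × 2.51e-11) = 632500 rad/s
f₀ = ω₀/(2π) = 100.7 kHz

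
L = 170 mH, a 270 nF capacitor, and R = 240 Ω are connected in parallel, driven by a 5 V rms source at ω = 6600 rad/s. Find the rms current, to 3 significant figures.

X_L = ωL = 1120 Ω
X_C = 1/(ωC) = 561 Ω
Parallel: admittances add. Y = 1/R + 1/(jωL) + jωC
Y = (0.00417 + j0.000891) S
|Y| = 0.00426 S → |Z| = 1/|Y| = 235 Ω, ∠Z = −∠Y = -12.1°
I = V/|Z| = 5/235 = 21.3 mA

21.3 mA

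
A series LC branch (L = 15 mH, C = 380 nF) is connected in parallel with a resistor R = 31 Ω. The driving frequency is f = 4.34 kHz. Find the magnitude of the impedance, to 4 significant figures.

30.85 Ω

ω = 2πf = 27270 rad/s
X_L = ωL = 409.0 Ω
X_C = 1/(ωC) = 96.50 Ω
Branch 1: Z₁ = R = 31.00 Ω
Branch 2 (series LC): Z₂ = j(X_L − X_C) = j312.5 Ω
Parallel: Z = Z₁Z₂/(Z₁+Z₂), |Z| = 30.85 Ω, ∠Z = 5.665°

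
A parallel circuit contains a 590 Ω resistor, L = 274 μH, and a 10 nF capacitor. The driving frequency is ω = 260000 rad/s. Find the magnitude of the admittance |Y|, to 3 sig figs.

11.6 mS

X_L = ωL = 71.2 Ω
X_C = 1/(ωC) = 385 Ω
Parallel: admittances add. Y = 1/R + 1/(jωL) + jωC
Y = (0.00169 − j0.0114) S
|Y| = 0.0116 S → |Z| = 1/|Y| = 86.5 Ω, ∠Z = −∠Y = 81.6°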